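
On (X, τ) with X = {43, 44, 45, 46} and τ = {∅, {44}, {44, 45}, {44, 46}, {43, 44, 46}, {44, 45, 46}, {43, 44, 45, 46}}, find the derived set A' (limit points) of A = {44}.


A' = {43, 45, 46}

For each x ∈ X, list the open sets U ∈ τ with x ∈ U, then check whether U ∩ (A ∖ {x}) ≠ ∅ for every such U.
  x = 43: opens ∋ x are {43, 44, 46}, {43, 44, 45, 46}; each meets A ∖ {43}, so x IS a limit point.
  x = 44: open {44} ∋ x has {44} ∩ (A ∖ {44}) = ∅, so x is NOT a limit point.
  x = 45: opens ∋ x are {44, 45}, {44, 45, 46}, {43, 44, 45, 46}; each meets A ∖ {45}, so x IS a limit point.
  x = 46: opens ∋ x are {44, 46}, {43, 44, 46}, {44, 45, 46}, {43, 44, 45, 46}; each meets A ∖ {46}, so x IS a limit point.
Collecting: A' = {43, 45, 46}.


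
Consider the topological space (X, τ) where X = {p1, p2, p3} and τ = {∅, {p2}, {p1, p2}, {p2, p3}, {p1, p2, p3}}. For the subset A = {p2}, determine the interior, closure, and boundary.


int(A) = {p2}, cl(A) = {p1, p2, p3}, ∂A = {p1, p3}.

Closed sets in (X, τ) are complements of opens:
  closed(X, τ) = {∅, {p1}, {p3}, {p1, p3}, {p1, p2, p3}}.
int(A) = ⋃ {U ∈ τ : U ⊆ A}. Opens contained in A: ∅, {p2}.
Taking the union of these: int(A) = {p2}.
cl(A) = ⋂ {C closed : A ⊆ C}. Closed sets containing A: {p1, p2, p3}.
Intersecting these: cl(A) = {p1, p2, p3}.
∂A = cl(A) ∖ int(A) = {p1, p2, p3} ∖ {p2} = {p1, p3}.


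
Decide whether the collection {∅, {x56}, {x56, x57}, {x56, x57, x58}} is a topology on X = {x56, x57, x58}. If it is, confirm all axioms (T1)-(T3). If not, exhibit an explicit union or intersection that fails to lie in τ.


τ IS a topology on X.

Axiom (T1): ∅ ∈ τ? Yes; X ∈ τ? Yes.
Axiom (T2/T3): check pairwise unions and intersections of members of τ.
All pairwise intersections and unions checked — each lies in τ. Therefore τ satisfies (T1), (T2), (T3): it IS a topology on X.


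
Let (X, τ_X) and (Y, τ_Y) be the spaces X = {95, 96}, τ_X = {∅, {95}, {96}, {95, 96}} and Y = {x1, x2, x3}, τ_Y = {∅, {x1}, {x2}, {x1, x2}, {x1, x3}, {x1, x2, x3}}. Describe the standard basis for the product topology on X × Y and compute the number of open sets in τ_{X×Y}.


Basis B = {∅ × ∅, {95} × {x1}, {95} × {x2}, {96} × {x1}, {96} × {x2}, {95} × {x1, x2}, {95} × {x1, x3}, {95, 96} × {x1}, {95, 96} × {x2}, {96} × {x1, x2}, {96} × {x1, x3}, {95} × {x1, x2, x3}, {96} × {x1, x2, x3}, {95, 96} × {x1, x2}, {95, 96} × {x1, x3}, {95, 96} × {x1, x2, x3}}; |τ_{X×Y}| = 36.

Enumerate products U × V with U ∈ τ_X, V ∈ τ_Y (deduplicated):
  ∅ × ∅ = {} (∅)
  {95} × {x1} = {(95,x1)}
  {95} × {x2} = {(95,x2)}
  {96} × {x1} = {(96,x1)}
  {96} × {x2} = {(96,x2)}
  {95} × {x1, x2} = {(95,x1), (95,x2)}
  {95} × {x1, x3} = {(95,x1), (95,x3)}
  {95, 96} × {x1} = {(95,x1), (96,x1)}
  {95, 96} × {x2} = {(95,x2), (96,x2)}
  {96} × {x1, x2} = {(96,x1), (96,x2)}
  {96} × {x1, x3} = {(96,x1), (96,x3)}
  {95} × {x1, x2, x3} = {(95,x1), (95,x2), (95,x3)}
  {96} × {x1, x2, x3} = {(96,x1), (96,x2), (96,x3)}
  {95, 96} × {x1, x2} = {(95,x1), (95,x2), (96,x1), (96,x2)}
  {95, 96} × {x1, x3} = {(95,x1), (95,x3), (96,x1), (96,x3)}
  {95, 96} × {x1, x2, x3} = {(95,x1), (95,x2), (95,x3), (96,x1), (96,x2), (96,x3)}
These 16 distinct sets form the basis B.
Close under arbitrary unions to get τ_{X×Y}; counting gives |τ_{X×Y}| = 36.


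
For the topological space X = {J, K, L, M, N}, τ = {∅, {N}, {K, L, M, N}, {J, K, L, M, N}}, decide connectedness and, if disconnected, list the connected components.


(X, τ) is connected.

Find clopen sets (U ∈ τ with X ∖ U ∈ τ):
  U = ∅, X ∖ U = {J, K, L, M, N} — both open, so U is clopen.
  U = {J, K, L, M, N}, X ∖ U = ∅ — both open, so U is clopen.
Only trivial clopens (∅ and X) exist, so (X, τ) is connected.
Compute connected components by grouping points that agree on all clopens:
  component: {J, K, L, M, N}


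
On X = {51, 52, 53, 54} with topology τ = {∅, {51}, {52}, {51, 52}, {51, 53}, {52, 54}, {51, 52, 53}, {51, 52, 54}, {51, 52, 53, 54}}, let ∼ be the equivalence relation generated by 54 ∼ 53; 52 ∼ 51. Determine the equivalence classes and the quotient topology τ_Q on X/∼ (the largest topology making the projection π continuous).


X/∼ = {[51=52], [53=54]}; |τ_Q| = 3.

Equivalence classes: [51=52], [53=54].
Quotient map π: X → X/∼ sends 51 ↦ [51=52], 52 ↦ [51=52], 53 ↦ [53=54], 54 ↦ [53=54].
For each subset V ⊆ X/∼, compute π^{-1}(V) ⊆ X and check whether π^{-1}(V) ∈ τ. V is open in τ_Q iff π^{-1}(V) ∈ τ.
  V = {}: π^{-1}(V) = ∅ ∈ τ ✓.
  V = {[51=52]}: π^{-1}(V) = {51, 52} ∈ τ ✓.
  V = {[53=54]}: π^{-1}(V) = {53, 54} ∉ τ ✗.
  V = {[51=52], [53=54]}: π^{-1}(V) = {51, 52, 53, 54} ∈ τ ✓.
Open sets in the quotient: τ_Q = {{}, {[51=52]}, {[51=52], [53=54]}} (3 elements).


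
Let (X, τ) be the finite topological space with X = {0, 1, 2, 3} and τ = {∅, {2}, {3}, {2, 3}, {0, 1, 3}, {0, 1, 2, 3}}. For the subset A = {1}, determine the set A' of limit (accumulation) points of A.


A' = {0}

For each x ∈ X, list the open sets U ∈ τ with x ∈ U, then check whether U ∩ (A ∖ {x}) ≠ ∅ for every such U.
  x = 0: opens ∋ x are {0, 1, 3}, {0, 1, 2, 3}; each meets A ∖ {0}, so x IS a limit point.
  x = 1: open {0, 1, 3} ∋ x has {0, 1, 3} ∩ (A ∖ {1}) = ∅, so x is NOT a limit point.
  x = 2: open {2} ∋ x has {2} ∩ (A ∖ {2}) = ∅, so x is NOT a limit point.
  x = 3: open {3} ∋ x has {3} ∩ (A ∖ {3}) = ∅, so x is NOT a limit point.
Collecting: A' = {0}.


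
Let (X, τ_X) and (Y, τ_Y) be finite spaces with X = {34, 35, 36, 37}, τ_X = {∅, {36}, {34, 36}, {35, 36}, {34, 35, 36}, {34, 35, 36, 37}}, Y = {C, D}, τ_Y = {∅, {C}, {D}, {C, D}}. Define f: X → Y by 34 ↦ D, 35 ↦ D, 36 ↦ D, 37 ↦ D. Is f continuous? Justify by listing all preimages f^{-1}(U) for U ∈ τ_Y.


f IS continuous.

Compute f^{-1}(U) for each U ∈ τ_Y:
  U = ∅: f^{-1}(U) = ∅ ∈ τ_X ✓.
  U = {C}: f^{-1}(U) = ∅ ∈ τ_X ✓.
  U = {D}: f^{-1}(U) = {34, 35, 36, 37} ∈ τ_X ✓.
  U = {C, D}: f^{-1}(U) = {34, 35, 36, 37} ∈ τ_X ✓.
Every preimage lies in τ_X, so f IS continuous.


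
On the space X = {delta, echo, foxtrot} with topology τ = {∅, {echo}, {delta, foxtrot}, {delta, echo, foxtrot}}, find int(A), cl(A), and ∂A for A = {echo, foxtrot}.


int(A) = {echo}, cl(A) = {delta, echo, foxtrot}, ∂A = {delta, foxtrot}.

Closed sets in (X, τ) are complements of opens:
  closed(X, τ) = {∅, {echo}, {delta, foxtrot}, {delta, echo, foxtrot}}.
int(A) = ⋃ {U ∈ τ : U ⊆ A}. Opens contained in A: ∅, {echo}.
Taking the union of these: int(A) = {echo}.
cl(A) = ⋂ {C closed : A ⊆ C}. Closed sets containing A: {delta, echo, foxtrot}.
Intersecting these: cl(A) = {delta, echo, foxtrot}.
∂A = cl(A) ∖ int(A) = {delta, echo, foxtrot} ∖ {echo} = {delta, foxtrot}.


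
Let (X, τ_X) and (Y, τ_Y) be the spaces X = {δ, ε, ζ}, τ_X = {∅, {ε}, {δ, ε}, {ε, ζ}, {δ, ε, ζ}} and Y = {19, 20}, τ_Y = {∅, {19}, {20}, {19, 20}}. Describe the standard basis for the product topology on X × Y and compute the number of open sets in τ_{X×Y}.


Basis B = {∅ × ∅, {ε} × {19}, {ε} × {20}, {δ, ε} × {19}, {δ, ε} × {20}, {ε} × {19, 20}, {ε, ζ} × {19}, {ε, ζ} × {20}, {δ, ε, ζ} × {19}, {δ, ε, ζ} × {20}, {δ, ε} × {19, 20}, {ε, ζ} × {19, 20}, {δ, ε, ζ} × {19, 20}}; |τ_{X×Y}| = 25.

Enumerate products U × V with U ∈ τ_X, V ∈ τ_Y (deduplicated):
  ∅ × ∅ = {} (∅)
  {ε} × {19} = {(ε,19)}
  {ε} × {20} = {(ε,20)}
  {δ, ε} × {19} = {(δ,19), (ε,19)}
  {δ, ε} × {20} = {(δ,20), (ε,20)}
  {ε} × {19, 20} = {(ε,19), (ε,20)}
  {ε, ζ} × {19} = {(ε,19), (ζ,19)}
  {ε, ζ} × {20} = {(ε,20), (ζ,20)}
  {δ, ε, ζ} × {19} = {(δ,19), (ε,19), (ζ,19)}
  {δ, ε, ζ} × {20} = {(δ,20), (ε,20), (ζ,20)}
  {δ, ε} × {19, 20} = {(δ,19), (δ,20), (ε,19), (ε,20)}
  {ε, ζ} × {19, 20} = {(ε,19), (ε,20), (ζ,19), (ζ,20)}
  {δ, ε, ζ} × {19, 20} = {(δ,19), (δ,20), (ε,19), (ε,20), (ζ,19), (ζ,20)}
These 13 distinct sets form the basis B.
Close under arbitrary unions to get τ_{X×Y}; counting gives |τ_{X×Y}| = 25.


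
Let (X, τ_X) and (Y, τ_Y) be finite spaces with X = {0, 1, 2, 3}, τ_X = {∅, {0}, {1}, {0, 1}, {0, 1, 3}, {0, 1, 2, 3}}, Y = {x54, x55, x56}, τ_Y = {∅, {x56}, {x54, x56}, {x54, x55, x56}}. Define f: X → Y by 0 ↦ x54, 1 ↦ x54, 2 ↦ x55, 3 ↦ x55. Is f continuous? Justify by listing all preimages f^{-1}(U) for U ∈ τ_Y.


f IS continuous.

Compute f^{-1}(U) for each U ∈ τ_Y:
  U = ∅: f^{-1}(U) = ∅ ∈ τ_X ✓.
  U = {x56}: f^{-1}(U) = ∅ ∈ τ_X ✓.
  U = {x54, x56}: f^{-1}(U) = {0, 1} ∈ τ_X ✓.
  U = {x54, x55, x56}: f^{-1}(U) = {0, 1, 2, 3} ∈ τ_X ✓.
Every preimage lies in τ_X, so f IS continuous.


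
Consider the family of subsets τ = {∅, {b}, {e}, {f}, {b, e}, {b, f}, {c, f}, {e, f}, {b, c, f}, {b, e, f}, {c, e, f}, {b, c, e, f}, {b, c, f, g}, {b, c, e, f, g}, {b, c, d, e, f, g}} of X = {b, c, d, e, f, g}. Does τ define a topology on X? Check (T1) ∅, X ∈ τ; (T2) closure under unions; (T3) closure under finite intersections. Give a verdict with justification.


τ IS a topology on X.

Axiom (T1): ∅ ∈ τ? Yes; X ∈ τ? Yes.
Axiom (T2/T3): check pairwise unions and intersections of members of τ.
All pairwise intersections and unions checked — each lies in τ. Therefore τ satisfies (T1), (T2), (T3): it IS a topology on X.


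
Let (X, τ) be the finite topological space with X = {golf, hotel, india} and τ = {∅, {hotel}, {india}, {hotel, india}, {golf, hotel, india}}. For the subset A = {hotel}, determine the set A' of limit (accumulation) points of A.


A' = {golf}

For each x ∈ X, list the open sets U ∈ τ with x ∈ U, then check whether U ∩ (A ∖ {x}) ≠ ∅ for every such U.
  x = golf: opens ∋ x are {golf, hotel, india}; each meets A ∖ {golf}, so x IS a limit point.
  x = hotel: open {hotel} ∋ x has {hotel} ∩ (A ∖ {hotel}) = ∅, so x is NOT a limit point.
  x = india: open {india} ∋ x has {india} ∩ (A ∖ {india}) = ∅, so x is NOT a limit point.
Collecting: A' = {golf}.


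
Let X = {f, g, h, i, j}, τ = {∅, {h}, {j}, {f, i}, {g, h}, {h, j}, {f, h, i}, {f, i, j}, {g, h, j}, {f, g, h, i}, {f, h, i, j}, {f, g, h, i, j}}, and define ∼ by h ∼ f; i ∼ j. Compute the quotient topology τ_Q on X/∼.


X/∼ = {[f=h], [g], [i=j]}; |τ_Q| = 3.

Equivalence classes: [f=h], [g], [i=j].
Quotient map π: X → X/∼ sends f ↦ [f=h], g ↦ [g], h ↦ [f=h], i ↦ [i=j], j ↦ [i=j].
For each subset V ⊆ X/∼, compute π^{-1}(V) ⊆ X and check whether π^{-1}(V) ∈ τ. V is open in τ_Q iff π^{-1}(V) ∈ τ.
  V = {}: π^{-1}(V) = ∅ ∈ τ ✓.
  V = {[f=h]}: π^{-1}(V) = {f, h} ∉ τ ✗.
  V = {[g]}: π^{-1}(V) = {g} ∉ τ ✗.
  V = {[f=h], [g]}: π^{-1}(V) = {f, g, h} ∉ τ ✗.
  V = {[i=j]}: π^{-1}(V) = {i, j} ∉ τ ✗.
  V = {[f=h], [i=j]}: π^{-1}(V) = {f, h, i, j} ∈ τ ✓.
  V = {[g], [i=j]}: π^{-1}(V) = {g, i, j} ∉ τ ✗.
  V = {[f=h], [g], [i=j]}: π^{-1}(V) = {f, g, h, i, j} ∈ τ ✓.
Open sets in the quotient: τ_Q = {{}, {[f=h], [i=j]}, {[f=h], [g], [i=j]}} (3 elements).


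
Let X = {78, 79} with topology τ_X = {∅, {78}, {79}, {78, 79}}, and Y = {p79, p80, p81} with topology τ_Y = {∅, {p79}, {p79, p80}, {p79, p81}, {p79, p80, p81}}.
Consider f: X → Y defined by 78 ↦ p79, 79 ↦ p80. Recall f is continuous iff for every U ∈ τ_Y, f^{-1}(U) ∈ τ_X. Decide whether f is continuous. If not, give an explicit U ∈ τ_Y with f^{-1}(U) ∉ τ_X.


f IS continuous.

Compute f^{-1}(U) for each U ∈ τ_Y:
  U = ∅: f^{-1}(U) = ∅ ∈ τ_X ✓.
  U = {p79}: f^{-1}(U) = {78} ∈ τ_X ✓.
  U = {p79, p80}: f^{-1}(U) = {78, 79} ∈ τ_X ✓.
  U = {p79, p81}: f^{-1}(U) = {78} ∈ τ_X ✓.
  U = {p79, p80, p81}: f^{-1}(U) = {78, 79} ∈ τ_X ✓.
Every preimage lies in τ_X, so f IS continuous.


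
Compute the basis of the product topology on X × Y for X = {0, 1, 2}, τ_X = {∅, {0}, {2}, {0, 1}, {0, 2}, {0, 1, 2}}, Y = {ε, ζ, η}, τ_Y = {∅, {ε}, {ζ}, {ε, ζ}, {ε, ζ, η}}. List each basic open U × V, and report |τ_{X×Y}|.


Basis B = {∅ × ∅, {0} × {ε}, {0} × {ζ}, {2} × {ε}, {2} × {ζ}, {0} × {ε, ζ}, {0, 1} × {ε}, {0, 2} × {ε}, {0, 1} × {ζ}, {0, 2} × {ζ}, {2} × {ε, ζ}, {0} × {ε, ζ, η}, {0, 1, 2} × {ε}, {0, 1, 2} × {ζ}, {2} × {ε, ζ, η}, {0, 1} × {ε, ζ}, {0, 2} × {ε, ζ}, {0, 1} × {ε, ζ, η}, {0, 2} × {ε, ζ, η}, {0, 1, 2} × {ε, ζ}, {0, 1, 2} × {ε, ζ, η}}; |τ_{X×Y}| = 70.

Enumerate products U × V with U ∈ τ_X, V ∈ τ_Y (deduplicated):
  ∅ × ∅ = {} (∅)
  {0} × {ε} = {(0,ε)}
  {0} × {ζ} = {(0,ζ)}
  {2} × {ε} = {(2,ε)}
  {2} × {ζ} = {(2,ζ)}
  {0} × {ε, ζ} = {(0,ε), (0,ζ)}
  {0, 1} × {ε} = {(0,ε), (1,ε)}
  {0, 2} × {ε} = {(0,ε), (2,ε)}
  {0, 1} × {ζ} = {(0,ζ), (1,ζ)}
  {0, 2} × {ζ} = {(0,ζ), (2,ζ)}
  {2} × {ε, ζ} = {(2,ε), (2,ζ)}
  {0} × {ε, ζ, η} = {(0,ε), (0,ζ), (0,η)}
  {0, 1, 2} × {ε} = {(0,ε), (1,ε), (2,ε)}
  {0, 1, 2} × {ζ} = {(0,ζ), (1,ζ), (2,ζ)}
  {2} × {ε, ζ, η} = {(2,ε), (2,ζ), (2,η)}
  {0, 1} × {ε, ζ} = {(0,ε), (0,ζ), (1,ε), (1,ζ)}
  {0, 2} × {ε, ζ} = {(0,ε), (0,ζ), (2,ε), (2,ζ)}
  {0, 1} × {ε, ζ, η} = {(0,ε), (0,ζ), (0,η), (1,ε), (1,ζ), (1,η)}
  {0, 2} × {ε, ζ, η} = {(0,ε), (0,ζ), (0,η), (2,ε), (2,ζ), (2,η)}
  {0, 1, 2} × {ε, ζ} = {(0,ε), (0,ζ), (1,ε), (1,ζ), (2,ε), (2,ζ)}
  {0, 1, 2} × {ε, ζ, η} = {(0,ε), (0,ζ), (0,η), (1,ε), (1,ζ), (1,η), (2,ε), (2,ζ), (2,η)}
These 21 distinct sets form the basis B.
Close under arbitrary unions to get τ_{X×Y}; counting gives |τ_{X×Y}| = 70.


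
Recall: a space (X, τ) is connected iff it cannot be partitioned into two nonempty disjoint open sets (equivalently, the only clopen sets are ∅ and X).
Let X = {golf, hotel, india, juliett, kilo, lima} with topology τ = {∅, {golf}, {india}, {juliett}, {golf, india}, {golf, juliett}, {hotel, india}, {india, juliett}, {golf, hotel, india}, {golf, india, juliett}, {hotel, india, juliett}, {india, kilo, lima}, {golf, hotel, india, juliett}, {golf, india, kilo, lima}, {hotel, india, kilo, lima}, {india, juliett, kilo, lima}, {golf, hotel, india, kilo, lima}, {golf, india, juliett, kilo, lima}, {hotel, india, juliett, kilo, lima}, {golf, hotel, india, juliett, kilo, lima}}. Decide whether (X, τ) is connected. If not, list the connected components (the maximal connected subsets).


(X, τ) is disconnected; components = [{golf}, {juliett}, {hotel, india, kilo, lima}].

Find clopen sets (U ∈ τ with X ∖ U ∈ τ):
  U = ∅, X ∖ U = {golf, hotel, india, juliett, kilo, lima} — both open, so U is clopen.
  U = {golf}, X ∖ U = {hotel, india, juliett, kilo, lima} — both open, so U is clopen.
  U = {juliett}, X ∖ U = {golf, hotel, india, kilo, lima} — both open, so U is clopen.
  U = {golf, juliett}, X ∖ U = {hotel, india, kilo, lima} — both open, so U is clopen.
  U = {hotel, india, kilo, lima}, X ∖ U = {golf, juliett} — both open, so U is clopen.
  U = {golf, hotel, india, kilo, lima}, X ∖ U = {juliett} — both open, so U is clopen.
  U = {hotel, india, juliett, kilo, lima}, X ∖ U = {golf} — both open, so U is clopen.
  U = {golf, hotel, india, juliett, kilo, lima}, X ∖ U = ∅ — both open, so U is clopen.
Nontrivial clopen(s) exist: e.g. {golf}. So (X, τ) is disconnected.
Compute connected components by grouping points that agree on all clopens:
  component: {golf}
  component: {juliett}
  component: {hotel, india, kilo, lima}


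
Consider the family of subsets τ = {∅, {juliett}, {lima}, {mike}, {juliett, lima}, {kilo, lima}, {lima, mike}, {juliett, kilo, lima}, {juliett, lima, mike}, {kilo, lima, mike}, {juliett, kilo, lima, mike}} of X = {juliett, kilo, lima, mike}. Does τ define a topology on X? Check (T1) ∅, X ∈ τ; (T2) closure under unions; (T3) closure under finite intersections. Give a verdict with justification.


τ is NOT a topology on X.

Axiom (T1): ∅ ∈ τ? Yes; X ∈ τ? Yes.
Axiom (T2/T3): check pairwise unions and intersections of members of τ.
Counterexample for (T2): {juliett} ∪ {mike} = {juliett, mike} ∉ τ. Therefore τ is NOT a topology.


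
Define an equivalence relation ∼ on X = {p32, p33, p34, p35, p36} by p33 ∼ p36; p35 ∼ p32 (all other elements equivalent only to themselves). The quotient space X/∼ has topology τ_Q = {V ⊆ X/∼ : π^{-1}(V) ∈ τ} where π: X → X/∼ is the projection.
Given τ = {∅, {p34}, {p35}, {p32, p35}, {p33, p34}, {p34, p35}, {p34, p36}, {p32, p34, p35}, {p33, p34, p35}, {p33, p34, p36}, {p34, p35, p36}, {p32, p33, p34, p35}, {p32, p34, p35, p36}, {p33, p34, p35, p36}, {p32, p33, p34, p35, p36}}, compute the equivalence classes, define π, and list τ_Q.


X/∼ = {[p32=p35], [p33=p36], [p34]}; |τ_Q| = 6.

Equivalence classes: [p32=p35], [p33=p36], [p34].
Quotient map π: X → X/∼ sends p32 ↦ [p32=p35], p33 ↦ [p33=p36], p34 ↦ [p34], p35 ↦ [p32=p35], p36 ↦ [p33=p36].
For each subset V ⊆ X/∼, compute π^{-1}(V) ⊆ X and check whether π^{-1}(V) ∈ τ. V is open in τ_Q iff π^{-1}(V) ∈ τ.
  V = {}: π^{-1}(V) = ∅ ∈ τ ✓.
  V = {[p32=p35]}: π^{-1}(V) = {p32, p35} ∈ τ ✓.
  V = {[p33=p36]}: π^{-1}(V) = {p33, p36} ∉ τ ✗.
  V = {[p32=p35], [p33=p36]}: π^{-1}(V) = {p32, p33, p35, p36} ∉ τ ✗.
  V = {[p34]}: π^{-1}(V) = {p34} ∈ τ ✓.
  V = {[p32=p35], [p34]}: π^{-1}(V) = {p32, p34, p35} ∈ τ ✓.
  V = {[p33=p36], [p34]}: π^{-1}(V) = {p33, p34, p36} ∈ τ ✓.
  V = {[p32=p35], [p33=p36], [p34]}: π^{-1}(V) = {p32, p33, p34, p35, p36} ∈ τ ✓.
Open sets in the quotient: τ_Q = {{}, {[p32=p35]}, {[p34]}, {[p32=p35], [p34]}, {[p33=p36], [p34]}, {[p32=p35], [p33=p36], [p34]}} (6 elements).


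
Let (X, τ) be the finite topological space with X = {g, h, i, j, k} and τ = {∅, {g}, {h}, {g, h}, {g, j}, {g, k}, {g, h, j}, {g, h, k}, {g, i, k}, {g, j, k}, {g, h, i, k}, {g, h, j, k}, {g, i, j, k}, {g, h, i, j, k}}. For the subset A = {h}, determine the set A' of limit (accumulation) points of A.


A' = ∅

For each x ∈ X, list the open sets U ∈ τ with x ∈ U, then check whether U ∩ (A ∖ {x}) ≠ ∅ for every such U.
  x = g: open {g} ∋ x has {g} ∩ (A ∖ {g}) = ∅, so x is NOT a limit point.
  x = h: open {h} ∋ x has {h} ∩ (A ∖ {h}) = ∅, so x is NOT a limit point.
  x = i: open {g, i, k} ∋ x has {g, i, k} ∩ (A ∖ {i}) = ∅, so x is NOT a limit point.
  x = j: open {g, j} ∋ x has {g, j} ∩ (A ∖ {j}) = ∅, so x is NOT a limit point.
  x = k: open {g, k} ∋ x has {g, k} ∩ (A ∖ {k}) = ∅, so x is NOT a limit point.
Collecting: A' = ∅.


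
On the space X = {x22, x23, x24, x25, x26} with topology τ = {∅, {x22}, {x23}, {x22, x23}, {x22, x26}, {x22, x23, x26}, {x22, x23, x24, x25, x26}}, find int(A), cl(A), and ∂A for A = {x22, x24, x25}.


int(A) = {x22}, cl(A) = {x22, x24, x25, x26}, ∂A = {x24, x25, x26}.

Closed sets in (X, τ) are complements of opens:
  closed(X, τ) = {∅, {x24, x25}, {x23, x24, x25}, {x24, x25, x26}, {x22, x24, x25, x26}, {x23, x24, x25, x26}, {x22, x23, x24, x25, x26}}.
int(A) = ⋃ {U ∈ τ : U ⊆ A}. Opens contained in A: ∅, {x22}.
Taking the union of these: int(A) = {x22}.
cl(A) = ⋂ {C closed : A ⊆ C}. Closed sets containing A: {x22, x24, x25, x26}, {x22, x23, x24, x25, x26}.
Intersecting these: cl(A) = {x22, x24, x25, x26}.
∂A = cl(A) ∖ int(A) = {x22, x24, x25, x26} ∖ {x22} = {x24, x25, x26}.


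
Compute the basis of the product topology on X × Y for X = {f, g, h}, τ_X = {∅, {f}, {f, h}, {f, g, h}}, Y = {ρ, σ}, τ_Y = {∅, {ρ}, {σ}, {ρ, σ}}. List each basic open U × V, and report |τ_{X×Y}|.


Basis B = {∅ × ∅, {f} × {ρ}, {f} × {σ}, {f} × {ρ, σ}, {f, h} × {ρ}, {f, h} × {σ}, {f, g, h} × {ρ}, {f, g, h} × {σ}, {f, h} × {ρ, σ}, {f, g, h} × {ρ, σ}}; |τ_{X×Y}| = 16.

Enumerate products U × V with U ∈ τ_X, V ∈ τ_Y (deduplicated):
  ∅ × ∅ = {} (∅)
  {f} × {ρ} = {(f,ρ)}
  {f} × {σ} = {(f,σ)}
  {f} × {ρ, σ} = {(f,ρ), (f,σ)}
  {f, h} × {ρ} = {(f,ρ), (h,ρ)}
  {f, h} × {σ} = {(f,σ), (h,σ)}
  {f, g, h} × {ρ} = {(f,ρ), (g,ρ), (h,ρ)}
  {f, g, h} × {σ} = {(f,σ), (g,σ), (h,σ)}
  {f, h} × {ρ, σ} = {(f,ρ), (f,σ), (h,ρ), (h,σ)}
  {f, g, h} × {ρ, σ} = {(f,ρ), (f,σ), (g,ρ), (g,σ), (h,ρ), (h,σ)}
These 10 distinct sets form the basis B.
Close under arbitrary unions to get τ_{X×Y}; counting gives |τ_{X×Y}| = 16.


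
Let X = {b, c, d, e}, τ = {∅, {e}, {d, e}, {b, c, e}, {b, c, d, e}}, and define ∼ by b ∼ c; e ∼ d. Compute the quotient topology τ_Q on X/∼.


X/∼ = {[b=c], [d=e]}; |τ_Q| = 3.

Equivalence classes: [b=c], [d=e].
Quotient map π: X → X/∼ sends b ↦ [b=c], c ↦ [b=c], d ↦ [d=e], e ↦ [d=e].
For each subset V ⊆ X/∼, compute π^{-1}(V) ⊆ X and check whether π^{-1}(V) ∈ τ. V is open in τ_Q iff π^{-1}(V) ∈ τ.
  V = {}: π^{-1}(V) = ∅ ∈ τ ✓.
  V = {[b=c]}: π^{-1}(V) = {b, c} ∉ τ ✗.
  V = {[d=e]}: π^{-1}(V) = {d, e} ∈ τ ✓.
  V = {[b=c], [d=e]}: π^{-1}(V) = {b, c, d, e} ∈ τ ✓.
Open sets in the quotient: τ_Q = {{}, {[d=e]}, {[b=c], [d=e]}} (3 elements).


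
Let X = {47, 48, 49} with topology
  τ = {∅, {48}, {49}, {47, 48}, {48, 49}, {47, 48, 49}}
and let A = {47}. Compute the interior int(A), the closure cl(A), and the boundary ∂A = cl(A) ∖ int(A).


int(A) = ∅, cl(A) = {47}, ∂A = {47}.

Closed sets in (X, τ) are complements of opens:
  closed(X, τ) = {∅, {47}, {49}, {47, 48}, {47, 49}, {47, 48, 49}}.
int(A) = ⋃ {U ∈ τ : U ⊆ A}. Opens contained in A: ∅.
Taking the union of these: int(A) = ∅.
cl(A) = ⋂ {C closed : A ⊆ C}. Closed sets containing A: {47}, {47, 48}, {47, 49}, {47, 48, 49}.
Intersecting these: cl(A) = {47}.
∂A = cl(A) ∖ int(A) = {47} ∖ ∅ = {47}.


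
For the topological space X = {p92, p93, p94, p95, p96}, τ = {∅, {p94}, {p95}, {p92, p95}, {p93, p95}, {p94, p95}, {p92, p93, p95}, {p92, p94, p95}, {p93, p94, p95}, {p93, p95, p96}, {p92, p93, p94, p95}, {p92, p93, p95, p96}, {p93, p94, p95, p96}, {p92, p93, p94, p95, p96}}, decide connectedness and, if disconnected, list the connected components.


(X, τ) is disconnected; components = [{p94}, {p92, p93, p95, p96}].

Find clopen sets (U ∈ τ with X ∖ U ∈ τ):
  U = ∅, X ∖ U = {p92, p93, p94, p95, p96} — both open, so U is clopen.
  U = {p94}, X ∖ U = {p92, p93, p95, p96} — both open, so U is clopen.
  U = {p92, p93, p95, p96}, X ∖ U = {p94} — both open, so U is clopen.
  U = {p92, p93, p94, p95, p96}, X ∖ U = ∅ — both open, so U is clopen.
Nontrivial clopen(s) exist: e.g. {p94}. So (X, τ) is disconnected.
Compute connected components by grouping points that agree on all clopens:
  component: {p94}
  component: {p92, p93, p95, p96}


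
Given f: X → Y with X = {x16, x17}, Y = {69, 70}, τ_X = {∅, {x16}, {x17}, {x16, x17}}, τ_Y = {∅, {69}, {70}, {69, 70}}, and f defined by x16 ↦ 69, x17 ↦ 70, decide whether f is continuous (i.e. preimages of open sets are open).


f IS continuous.

Compute f^{-1}(U) for each U ∈ τ_Y:
  U = ∅: f^{-1}(U) = ∅ ∈ τ_X ✓.
  U = {69}: f^{-1}(U) = {x16} ∈ τ_X ✓.
  U = {70}: f^{-1}(U) = {x17} ∈ τ_X ✓.
  U = {69, 70}: f^{-1}(U) = {x16, x17} ∈ τ_X ✓.
Every preimage lies in τ_X, so f IS continuous.


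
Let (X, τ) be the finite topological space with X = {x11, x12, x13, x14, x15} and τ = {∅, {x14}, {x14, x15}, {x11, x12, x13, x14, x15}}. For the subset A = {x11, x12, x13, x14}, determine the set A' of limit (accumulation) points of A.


A' = {x11, x12, x13, x15}

For each x ∈ X, list the open sets U ∈ τ with x ∈ U, then check whether U ∩ (A ∖ {x}) ≠ ∅ for every such U.
  x = x11: opens ∋ x are {x11, x12, x13, x14, x15}; each meets A ∖ {x11}, so x IS a limit point.
  x = x12: opens ∋ x are {x11, x12, x13, x14, x15}; each meets A ∖ {x12}, so x IS a limit point.
  x = x13: opens ∋ x are {x11, x12, x13, x14, x15}; each meets A ∖ {x13}, so x IS a limit point.
  x = x14: open {x14} ∋ x has {x14} ∩ (A ∖ {x14}) = ∅, so x is NOT a limit point.
  x = x15: opens ∋ x are {x14, x15}, {x11, x12, x13, x14, x15}; each meets A ∖ {x15}, so x IS a limit point.
Collecting: A' = {x11, x12, x13, x15}.


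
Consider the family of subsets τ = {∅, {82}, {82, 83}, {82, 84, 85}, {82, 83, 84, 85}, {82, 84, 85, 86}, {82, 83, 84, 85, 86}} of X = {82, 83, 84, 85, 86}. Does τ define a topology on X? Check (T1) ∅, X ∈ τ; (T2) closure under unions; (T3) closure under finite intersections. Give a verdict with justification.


τ IS a topology on X.

Axiom (T1): ∅ ∈ τ? Yes; X ∈ τ? Yes.
Axiom (T2/T3): check pairwise unions and intersections of members of τ.
All pairwise intersections and unions checked — each lies in τ. Therefore τ satisfies (T1), (T2), (T3): it IS a topology on X.


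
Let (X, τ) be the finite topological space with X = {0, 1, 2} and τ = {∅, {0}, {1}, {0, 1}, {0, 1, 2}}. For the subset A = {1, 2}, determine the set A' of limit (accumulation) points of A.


A' = {2}

For each x ∈ X, list the open sets U ∈ τ with x ∈ U, then check whether U ∩ (A ∖ {x}) ≠ ∅ for every such U.
  x = 0: open {0} ∋ x has {0} ∩ (A ∖ {0}) = ∅, so x is NOT a limit point.
  x = 1: open {1} ∋ x has {1} ∩ (A ∖ {1}) = ∅, so x is NOT a limit point.
  x = 2: opens ∋ x are {0, 1, 2}; each meets A ∖ {2}, so x IS a limit point.
Collecting: A' = {2}.


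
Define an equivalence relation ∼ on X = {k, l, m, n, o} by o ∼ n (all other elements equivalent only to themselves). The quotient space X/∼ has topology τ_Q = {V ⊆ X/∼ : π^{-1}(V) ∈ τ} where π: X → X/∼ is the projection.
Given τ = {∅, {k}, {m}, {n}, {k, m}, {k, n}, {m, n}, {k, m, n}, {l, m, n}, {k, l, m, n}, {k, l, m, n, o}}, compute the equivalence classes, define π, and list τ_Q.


X/∼ = {[k], [l], [m], [n=o]}; |τ_Q| = 5.

Equivalence classes: [k], [l], [m], [n=o].
Quotient map π: X → X/∼ sends k ↦ [k], l ↦ [l], m ↦ [m], n ↦ [n=o], o ↦ [n=o].
For each subset V ⊆ X/∼, compute π^{-1}(V) ⊆ X and check whether π^{-1}(V) ∈ τ. V is open in τ_Q iff π^{-1}(V) ∈ τ.
  V = {}: π^{-1}(V) = ∅ ∈ τ ✓.
  V = {[k]}: π^{-1}(V) = {k} ∈ τ ✓.
  V = {[l]}: π^{-1}(V) = {l} ∉ τ ✗.
  V = {[k], [l]}: π^{-1}(V) = {k, l} ∉ τ ✗.
  V = {[m]}: π^{-1}(V) = {m} ∈ τ ✓.
  V = {[k], [m]}: π^{-1}(V) = {k, m} ∈ τ ✓.
  V = {[l], [m]}: π^{-1}(V) = {l, m} ∉ τ ✗.
  V = {[k], [l], [m]}: π^{-1}(V) = {k, l, m} ∉ τ ✗.
  V = {[n=o]}: π^{-1}(V) = {n, o} ∉ τ ✗.
  V = {[k], [n=o]}: π^{-1}(V) = {k, n, o} ∉ τ ✗.
  V = {[l], [n=o]}: π^{-1}(V) = {l, n, o} ∉ τ ✗.
  V = {[k], [l], [n=o]}: π^{-1}(V) = {k, l, n, o} ∉ τ ✗.
  V = {[m], [n=o]}: π^{-1}(V) = {m, n, o} ∉ τ ✗.
  V = {[k], [m], [n=o]}: π^{-1}(V) = {k, m, n, o} ∉ τ ✗.
  V = {[l], [m], [n=o]}: π^{-1}(V) = {l, m, n, o} ∉ τ ✗.
  V = {[k], [l], [m], [n=o]}: π^{-1}(V) = {k, l, m, n, o} ∈ τ ✓.
Open sets in the quotient: τ_Q = {{}, {[k]}, {[m]}, {[k], [m]}, {[k], [l], [m], [n=o]}} (5 elements).


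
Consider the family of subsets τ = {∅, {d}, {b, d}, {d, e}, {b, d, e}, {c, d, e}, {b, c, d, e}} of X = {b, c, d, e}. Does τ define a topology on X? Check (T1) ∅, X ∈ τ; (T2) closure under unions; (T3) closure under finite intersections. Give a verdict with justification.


τ IS a topology on X.

Axiom (T1): ∅ ∈ τ? Yes; X ∈ τ? Yes.
Axiom (T2/T3): check pairwise unions and intersections of members of τ.
All pairwise intersections and unions checked — each lies in τ. Therefore τ satisfies (T1), (T2), (T3): it IS a topology on X.


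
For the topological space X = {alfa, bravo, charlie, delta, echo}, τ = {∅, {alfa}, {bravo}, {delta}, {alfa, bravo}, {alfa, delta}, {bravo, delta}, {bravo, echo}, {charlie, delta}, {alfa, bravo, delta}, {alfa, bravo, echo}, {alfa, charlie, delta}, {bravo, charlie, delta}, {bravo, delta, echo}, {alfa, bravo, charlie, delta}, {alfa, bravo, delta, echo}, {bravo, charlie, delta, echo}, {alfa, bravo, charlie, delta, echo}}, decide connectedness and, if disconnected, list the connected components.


(X, τ) is disconnected; components = [{alfa}, {bravo, echo}, {charlie, delta}].

Find clopen sets (U ∈ τ with X ∖ U ∈ τ):
  U = ∅, X ∖ U = {alfa, bravo, charlie, delta, echo} — both open, so U is clopen.
  U = {alfa}, X ∖ U = {bravo, charlie, delta, echo} — both open, so U is clopen.
  U = {bravo, echo}, X ∖ U = {alfa, charlie, delta} — both open, so U is clopen.
  U = {charlie, delta}, X ∖ U = {alfa, bravo, echo} — both open, so U is clopen.
  U = {alfa, bravo, echo}, X ∖ U = {charlie, delta} — both open, so U is clopen.
  U = {alfa, charlie, delta}, X ∖ U = {bravo, echo} — both open, so U is clopen.
  U = {bravo, charlie, delta, echo}, X ∖ U = {alfa} — both open, so U is clopen.
  U = {alfa, bravo, charlie, delta, echo}, X ∖ U = ∅ — both open, so U is clopen.
Nontrivial clopen(s) exist: e.g. {alfa}. So (X, τ) is disconnected.
Compute connected components by grouping points that agree on all clopens:
  component: {alfa}
  component: {bravo, echo}
  component: {charlie, delta}


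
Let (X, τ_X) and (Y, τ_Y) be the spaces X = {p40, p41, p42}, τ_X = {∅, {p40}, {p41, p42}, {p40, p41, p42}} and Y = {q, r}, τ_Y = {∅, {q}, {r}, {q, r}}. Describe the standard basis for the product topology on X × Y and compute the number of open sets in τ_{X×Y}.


Basis B = {∅ × ∅, {p40} × {q}, {p40} × {r}, {p40} × {q, r}, {p41, p42} × {q}, {p41, p42} × {r}, {p40, p41, p42} × {q}, {p40, p41, p42} × {r}, {p41, p42} × {q, r}, {p40, p41, p42} × {q, r}}; |τ_{X×Y}| = 16.

Enumerate products U × V with U ∈ τ_X, V ∈ τ_Y (deduplicated):
  ∅ × ∅ = {} (∅)
  {p40} × {q} = {(p40,q)}
  {p40} × {r} = {(p40,r)}
  {p40} × {q, r} = {(p40,q), (p40,r)}
  {p41, p42} × {q} = {(p41,q), (p42,q)}
  {p41, p42} × {r} = {(p41,r), (p42,r)}
  {p40, p41, p42} × {q} = {(p40,q), (p41,q), (p42,q)}
  {p40, p41, p42} × {r} = {(p40,r), (p41,r), (p42,r)}
  {p41, p42} × {q, r} = {(p41,q), (p41,r), (p42,q), (p42,r)}
  {p40, p41, p42} × {q, r} = {(p40,q), (p40,r), (p41,q), (p41,r), (p42,q), (p42,r)}
These 10 distinct sets form the basis B.
Close under arbitrary unions to get τ_{X×Y}; counting gives |τ_{X×Y}| = 16.


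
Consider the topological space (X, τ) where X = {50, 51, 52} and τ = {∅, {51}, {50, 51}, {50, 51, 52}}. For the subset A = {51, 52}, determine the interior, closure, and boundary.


int(A) = {51}, cl(A) = {50, 51, 52}, ∂A = {50, 52}.

Closed sets in (X, τ) are complements of opens:
  closed(X, τ) = {∅, {52}, {50, 52}, {50, 51, 52}}.
int(A) = ⋃ {U ∈ τ : U ⊆ A}. Opens contained in A: ∅, {51}.
Taking the union of these: int(A) = {51}.
cl(A) = ⋂ {C closed : A ⊆ C}. Closed sets containing A: {50, 51, 52}.
Intersecting these: cl(A) = {50, 51, 52}.
∂A = cl(A) ∖ int(A) = {50, 51, 52} ∖ {51} = {50, 52}.


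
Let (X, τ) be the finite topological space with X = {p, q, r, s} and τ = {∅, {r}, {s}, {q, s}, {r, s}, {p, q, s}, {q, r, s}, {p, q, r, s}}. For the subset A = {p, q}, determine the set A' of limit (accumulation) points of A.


A' = {p}

For each x ∈ X, list the open sets U ∈ τ with x ∈ U, then check whether U ∩ (A ∖ {x}) ≠ ∅ for every such U.
  x = p: opens ∋ x are {p, q, s}, {p, q, r, s}; each meets A ∖ {p}, so x IS a limit point.
  x = q: open {q, s} ∋ x has {q, s} ∩ (A ∖ {q}) = ∅, so x is NOT a limit point.
  x = r: open {r} ∋ x has {r} ∩ (A ∖ {r}) = ∅, so x is NOT a limit point.
  x = s: open {s} ∋ x has {s} ∩ (A ∖ {s}) = ∅, so x is NOT a limit point.
Collecting: A' = {p}.


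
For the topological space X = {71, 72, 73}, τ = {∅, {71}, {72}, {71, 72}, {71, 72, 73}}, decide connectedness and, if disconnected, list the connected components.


(X, τ) is connected.

Find clopen sets (U ∈ τ with X ∖ U ∈ τ):
  U = ∅, X ∖ U = {71, 72, 73} — both open, so U is clopen.
  U = {71, 72, 73}, X ∖ U = ∅ — both open, so U is clopen.
Only trivial clopens (∅ and X) exist, so (X, τ) is connected.
Compute connected components by grouping points that agree on all clopens:
  component: {71, 72, 73}


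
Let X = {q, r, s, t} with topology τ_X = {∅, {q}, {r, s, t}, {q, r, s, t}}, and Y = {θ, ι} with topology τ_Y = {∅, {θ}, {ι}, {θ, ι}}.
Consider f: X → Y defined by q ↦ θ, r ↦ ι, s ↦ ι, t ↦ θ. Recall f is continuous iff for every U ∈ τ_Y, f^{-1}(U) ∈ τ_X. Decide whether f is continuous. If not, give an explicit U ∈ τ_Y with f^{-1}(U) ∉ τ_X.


f is NOT continuous.

Compute f^{-1}(U) for each U ∈ τ_Y:
  U = ∅: f^{-1}(U) = ∅ ∈ τ_X ✓.
  U = {θ}: f^{-1}(U) = {q, t} ∉ τ_X ✗.
  U = {ι}: f^{-1}(U) = {r, s} ∉ τ_X ✗.
  U = {θ, ι}: f^{-1}(U) = {q, r, s, t} ∈ τ_X ✓.
Found U = {θ} with f^{-1}(U) = {q, t} not in τ_X. Therefore f is NOT continuous.


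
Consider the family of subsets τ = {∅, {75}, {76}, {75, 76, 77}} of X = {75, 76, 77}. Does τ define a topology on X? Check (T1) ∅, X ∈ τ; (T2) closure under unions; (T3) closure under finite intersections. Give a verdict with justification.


τ is NOT a topology on X.

Axiom (T1): ∅ ∈ τ? Yes; X ∈ τ? Yes.
Axiom (T2/T3): check pairwise unions and intersections of members of τ.
Counterexample for (T2): {75} ∪ {76} = {75, 76} ∉ τ. Therefore τ is NOT a topology.


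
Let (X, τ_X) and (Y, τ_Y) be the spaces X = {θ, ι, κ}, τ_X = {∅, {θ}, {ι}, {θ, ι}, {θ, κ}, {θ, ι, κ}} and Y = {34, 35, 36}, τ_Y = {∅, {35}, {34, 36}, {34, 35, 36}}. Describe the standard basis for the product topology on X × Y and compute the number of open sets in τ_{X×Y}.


Basis B = {∅ × ∅, {θ} × {35}, {ι} × {35}, {θ} × {34, 36}, {θ, ι} × {35}, {θ, κ} × {35}, {ι} × {34, 36}, {θ} × {34, 35, 36}, {θ, ι, κ} × {35}, {ι} × {34, 35, 36}, {θ, ι} × {34, 36}, {θ, κ} × {34, 36}, {θ, ι} × {34, 35, 36}, {θ, κ} × {34, 35, 36}, {θ, ι, κ} × {34, 36}, {θ, ι, κ} × {34, 35, 36}}; |τ_{X×Y}| = 36.

Enumerate products U × V with U ∈ τ_X, V ∈ τ_Y (deduplicated):
  ∅ × ∅ = {} (∅)
  {θ} × {35} = {(θ,35)}
  {ι} × {35} = {(ι,35)}
  {θ} × {34, 36} = {(θ,34), (θ,36)}
  {θ, ι} × {35} = {(θ,35), (ι,35)}
  {θ, κ} × {35} = {(θ,35), (κ,35)}
  {ι} × {34, 36} = {(ι,34), (ι,36)}
  {θ} × {34, 35, 36} = {(θ,34), (θ,35), (θ,36)}
  {θ, ι, κ} × {35} = {(θ,35), (ι,35), (κ,35)}
  {ι} × {34, 35, 36} = {(ι,34), (ι,35), (ι,36)}
  {θ, ι} × {34, 36} = {(θ,34), (θ,36), (ι,34), (ι,36)}
  {θ, κ} × {34, 36} = {(θ,34), (θ,36), (κ,34), (κ,36)}
  {θ, ι} × {34, 35, 36} = {(θ,34), (θ,35), (θ,36), (ι,34), (ι,35), (ι,36)}
  {θ, κ} × {34, 35, 36} = {(θ,34), (θ,35), (θ,36), (κ,34), (κ,35), (κ,36)}
  {θ, ι, κ} × {34, 36} = {(θ,34), (θ,36), (ι,34), (ι,36), (κ,34), (κ,36)}
  {θ, ι, κ} × {34, 35, 36} = {(θ,34), (θ,35), (θ,36), (ι,34), (ι,35), (ι,36), (κ,34), (κ,35), (κ,36)}
These 16 distinct sets form the basis B.
Close under arbitrary unions to get τ_{X×Y}; counting gives |τ_{X×Y}| = 36.


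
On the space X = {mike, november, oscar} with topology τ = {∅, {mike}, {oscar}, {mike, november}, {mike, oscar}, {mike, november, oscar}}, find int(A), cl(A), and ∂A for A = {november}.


int(A) = ∅, cl(A) = {november}, ∂A = {november}.

Closed sets in (X, τ) are complements of opens:
  closed(X, τ) = {∅, {november}, {oscar}, {mike, november}, {november, oscar}, {mike, november, oscar}}.
int(A) = ⋃ {U ∈ τ : U ⊆ A}. Opens contained in A: ∅.
Taking the union of these: int(A) = ∅.
cl(A) = ⋂ {C closed : A ⊆ C}. Closed sets containing A: {november}, {mike, november}, {november, oscar}, {mike, november, oscar}.
Intersecting these: cl(A) = {november}.
∂A = cl(A) ∖ int(A) = {november} ∖ ∅ = {november}.


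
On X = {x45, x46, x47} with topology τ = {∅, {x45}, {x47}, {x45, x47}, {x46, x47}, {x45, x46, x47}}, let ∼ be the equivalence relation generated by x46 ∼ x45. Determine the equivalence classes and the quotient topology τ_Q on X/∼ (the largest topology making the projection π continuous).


X/∼ = {[x45=x46], [x47]}; |τ_Q| = 3.

Equivalence classes: [x45=x46], [x47].
Quotient map π: X → X/∼ sends x45 ↦ [x45=x46], x46 ↦ [x45=x46], x47 ↦ [x47].
For each subset V ⊆ X/∼, compute π^{-1}(V) ⊆ X and check whether π^{-1}(V) ∈ τ. V is open in τ_Q iff π^{-1}(V) ∈ τ.
  V = {}: π^{-1}(V) = ∅ ∈ τ ✓.
  V = {[x45=x46]}: π^{-1}(V) = {x45, x46} ∉ τ ✗.
  V = {[x47]}: π^{-1}(V) = {x47} ∈ τ ✓.
  V = {[x45=x46], [x47]}: π^{-1}(V) = {x45, x46, x47} ∈ τ ✓.
Open sets in the quotient: τ_Q = {{}, {[x47]}, {[x45=x46], [x47]}} (3 elements).


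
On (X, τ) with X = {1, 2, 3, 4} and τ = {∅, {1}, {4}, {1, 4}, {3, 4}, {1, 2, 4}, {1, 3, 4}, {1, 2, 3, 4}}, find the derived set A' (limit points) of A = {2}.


A' = ∅

For each x ∈ X, list the open sets U ∈ τ with x ∈ U, then check whether U ∩ (A ∖ {x}) ≠ ∅ for every such U.
  x = 1: open {1} ∋ x has {1} ∩ (A ∖ {1}) = ∅, so x is NOT a limit point.
  x = 2: open {1, 2, 4} ∋ x has {1, 2, 4} ∩ (A ∖ {2}) = ∅, so x is NOT a limit point.
  x = 3: open {3, 4} ∋ x has {3, 4} ∩ (A ∖ {3}) = ∅, so x is NOT a limit point.
  x = 4: open {4} ∋ x has {4} ∩ (A ∖ {4}) = ∅, so x is NOT a limit point.
Collecting: A' = ∅.


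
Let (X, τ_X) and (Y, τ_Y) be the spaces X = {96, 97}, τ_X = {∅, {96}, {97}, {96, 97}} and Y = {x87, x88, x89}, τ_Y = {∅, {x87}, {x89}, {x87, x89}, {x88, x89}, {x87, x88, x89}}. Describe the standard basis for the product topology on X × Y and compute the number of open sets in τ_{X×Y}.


Basis B = {∅ × ∅, {96} × {x87}, {96} × {x89}, {97} × {x87}, {97} × {x89}, {96} × {x87, x89}, {96, 97} × {x87}, {96} × {x88, x89}, {96, 97} × {x89}, {97} × {x87, x89}, {97} × {x88, x89}, {96} × {x87, x88, x89}, {97} × {x87, x88, x89}, {96, 97} × {x87, x89}, {96, 97} × {x88, x89}, {96, 97} × {x87, x88, x89}}; |τ_{X×Y}| = 36.

Enumerate products U × V with U ∈ τ_X, V ∈ τ_Y (deduplicated):
  ∅ × ∅ = {} (∅)
  {96} × {x87} = {(96,x87)}
  {96} × {x89} = {(96,x89)}
  {97} × {x87} = {(97,x87)}
  {97} × {x89} = {(97,x89)}
  {96} × {x87, x89} = {(96,x87), (96,x89)}
  {96, 97} × {x87} = {(96,x87), (97,x87)}
  {96} × {x88, x89} = {(96,x88), (96,x89)}
  {96, 97} × {x89} = {(96,x89), (97,x89)}
  {97} × {x87, x89} = {(97,x87), (97,x89)}
  {97} × {x88, x89} = {(97,x88), (97,x89)}
  {96} × {x87, x88, x89} = {(96,x87), (96,x88), (96,x89)}
  {97} × {x87, x88, x89} = {(97,x87), (97,x88), (97,x89)}
  {96, 97} × {x87, x89} = {(96,x87), (96,x89), (97,x87), (97,x89)}
  {96, 97} × {x88, x89} = {(96,x88), (96,x89), (97,x88), (97,x89)}
  {96, 97} × {x87, x88, x89} = {(96,x87), (96,x88), (96,x89), (97,x87), (97,x88), (97,x89)}
These 16 distinct sets form the basis B.
Close under arbitrary unions to get τ_{X×Y}; counting gives |τ_{X×Y}| = 36.


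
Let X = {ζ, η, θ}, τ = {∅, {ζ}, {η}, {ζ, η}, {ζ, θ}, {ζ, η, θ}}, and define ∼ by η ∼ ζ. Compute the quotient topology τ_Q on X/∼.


X/∼ = {[ζ=η], [θ]}; |τ_Q| = 3.

Equivalence classes: [ζ=η], [θ].
Quotient map π: X → X/∼ sends ζ ↦ [ζ=η], η ↦ [ζ=η], θ ↦ [θ].
For each subset V ⊆ X/∼, compute π^{-1}(V) ⊆ X and check whether π^{-1}(V) ∈ τ. V is open in τ_Q iff π^{-1}(V) ∈ τ.
  V = {}: π^{-1}(V) = ∅ ∈ τ ✓.
  V = {[ζ=η]}: π^{-1}(V) = {ζ, η} ∈ τ ✓.
  V = {[θ]}: π^{-1}(V) = {θ} ∉ τ ✗.
  V = {[ζ=η], [θ]}: π^{-1}(V) = {ζ, η, θ} ∈ τ ✓.
Open sets in the quotient: τ_Q = {{}, {[ζ=η]}, {[ζ=η], [θ]}} (3 elements).


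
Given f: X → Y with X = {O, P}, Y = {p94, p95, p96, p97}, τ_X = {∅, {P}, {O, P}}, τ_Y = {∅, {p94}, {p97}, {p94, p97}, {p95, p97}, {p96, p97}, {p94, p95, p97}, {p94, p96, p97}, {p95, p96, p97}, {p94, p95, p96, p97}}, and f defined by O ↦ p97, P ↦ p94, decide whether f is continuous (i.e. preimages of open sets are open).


f is NOT continuous.

Compute f^{-1}(U) for each U ∈ τ_Y:
  U = ∅: f^{-1}(U) = ∅ ∈ τ_X ✓.
  U = {p94}: f^{-1}(U) = {P} ∈ τ_X ✓.
  U = {p97}: f^{-1}(U) = {O} ∉ τ_X ✗.
  U = {p94, p97}: f^{-1}(U) = {O, P} ∈ τ_X ✓.
  U = {p95, p97}: f^{-1}(U) = {O} ∉ τ_X ✗.
  U = {p96, p97}: f^{-1}(U) = {O} ∉ τ_X ✗.
  U = {p94, p95, p97}: f^{-1}(U) = {O, P} ∈ τ_X ✓.
  U = {p94, p96, p97}: f^{-1}(U) = {O, P} ∈ τ_X ✓.
  U = {p95, p96, p97}: f^{-1}(U) = {O} ∉ τ_X ✗.
  U = {p94, p95, p96, p97}: f^{-1}(U) = {O, P} ∈ τ_X ✓.
Found U = {p97} with f^{-1}(U) = {O} not in τ_X. Therefore f is NOT continuous.
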